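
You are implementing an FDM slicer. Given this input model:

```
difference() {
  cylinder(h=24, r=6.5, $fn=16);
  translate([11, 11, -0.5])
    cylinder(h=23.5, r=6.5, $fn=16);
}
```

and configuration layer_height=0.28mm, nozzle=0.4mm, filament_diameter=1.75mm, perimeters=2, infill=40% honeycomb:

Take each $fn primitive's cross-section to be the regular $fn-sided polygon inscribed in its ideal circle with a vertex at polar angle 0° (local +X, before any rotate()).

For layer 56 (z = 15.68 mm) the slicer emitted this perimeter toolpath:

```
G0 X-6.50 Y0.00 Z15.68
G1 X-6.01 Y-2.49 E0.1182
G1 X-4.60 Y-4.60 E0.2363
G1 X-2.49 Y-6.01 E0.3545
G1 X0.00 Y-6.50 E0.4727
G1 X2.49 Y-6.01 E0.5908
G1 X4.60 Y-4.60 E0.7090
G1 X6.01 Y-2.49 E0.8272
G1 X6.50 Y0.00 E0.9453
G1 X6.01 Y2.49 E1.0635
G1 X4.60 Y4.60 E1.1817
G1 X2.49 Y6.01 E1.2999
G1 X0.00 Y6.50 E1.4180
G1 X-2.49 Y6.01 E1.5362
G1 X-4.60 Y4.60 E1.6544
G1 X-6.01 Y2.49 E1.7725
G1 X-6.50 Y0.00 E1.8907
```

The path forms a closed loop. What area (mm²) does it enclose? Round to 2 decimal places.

129.51 mm²

Apply the shoelace formula to the sequence of (X, Y) vertices; enclosed area = 129.51 mm².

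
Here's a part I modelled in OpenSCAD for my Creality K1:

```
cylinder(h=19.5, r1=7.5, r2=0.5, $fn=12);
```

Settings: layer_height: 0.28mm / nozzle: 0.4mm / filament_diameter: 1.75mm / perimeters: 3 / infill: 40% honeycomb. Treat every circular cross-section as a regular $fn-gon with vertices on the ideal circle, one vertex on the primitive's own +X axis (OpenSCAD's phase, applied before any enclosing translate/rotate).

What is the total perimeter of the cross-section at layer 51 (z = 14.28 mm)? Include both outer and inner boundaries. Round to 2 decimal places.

14.75 mm

At z = 14.28 mm: the cone contributes a regular 12-gon of circumradius 2.374 (interpolated between r1=7.5 and r2=0.5 at t=0.732) (perimeter = 2·12·2.374·sin(180°/12) = 14.75 mm). Overall, the cross-section is a single solid region. Total boundary length (outer) = 14.75 mm.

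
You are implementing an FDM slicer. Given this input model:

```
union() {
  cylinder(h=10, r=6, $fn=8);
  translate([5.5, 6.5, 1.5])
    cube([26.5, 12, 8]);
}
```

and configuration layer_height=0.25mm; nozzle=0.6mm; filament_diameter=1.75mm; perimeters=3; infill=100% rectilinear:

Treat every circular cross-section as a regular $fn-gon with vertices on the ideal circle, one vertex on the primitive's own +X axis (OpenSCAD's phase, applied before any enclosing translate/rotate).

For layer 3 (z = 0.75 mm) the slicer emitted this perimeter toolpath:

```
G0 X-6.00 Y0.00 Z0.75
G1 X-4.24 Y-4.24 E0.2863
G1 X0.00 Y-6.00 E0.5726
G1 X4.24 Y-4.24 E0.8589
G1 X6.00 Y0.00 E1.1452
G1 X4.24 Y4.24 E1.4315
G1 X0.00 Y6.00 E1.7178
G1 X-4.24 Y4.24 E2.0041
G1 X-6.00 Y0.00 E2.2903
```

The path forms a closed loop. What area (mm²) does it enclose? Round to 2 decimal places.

Apply the shoelace formula to the sequence of (X, Y) vertices; enclosed area = 101.76 mm².

101.76 mm²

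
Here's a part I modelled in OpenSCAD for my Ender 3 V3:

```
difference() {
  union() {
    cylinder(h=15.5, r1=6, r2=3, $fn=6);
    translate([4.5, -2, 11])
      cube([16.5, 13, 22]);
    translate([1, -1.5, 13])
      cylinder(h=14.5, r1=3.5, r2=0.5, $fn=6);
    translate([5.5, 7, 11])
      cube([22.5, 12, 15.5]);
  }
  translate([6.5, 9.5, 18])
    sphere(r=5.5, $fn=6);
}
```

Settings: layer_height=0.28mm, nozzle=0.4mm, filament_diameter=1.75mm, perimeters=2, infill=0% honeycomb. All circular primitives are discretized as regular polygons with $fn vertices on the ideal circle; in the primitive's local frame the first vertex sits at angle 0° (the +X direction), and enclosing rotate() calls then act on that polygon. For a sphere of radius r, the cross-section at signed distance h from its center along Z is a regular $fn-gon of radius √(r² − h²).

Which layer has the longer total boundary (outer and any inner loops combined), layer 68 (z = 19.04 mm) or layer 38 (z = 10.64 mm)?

Layer 68 (z = 19.04): the cone does not reach this height (z outside [0, 15.5]); the 16.5×13 cube at (4.5, -2) contributes its full rectangle (perimeter 59.00 mm); the cone at (1, -1.5): at t=0.417 of its height the radius interpolates to r₁+(r₂−r₁)t = 2.250, giving a regular 6-gon of that circumradius (perimeter = 2·6·2.250·sin(180°/6) = 13.50 mm); the 22.5×12 cube at (5.5, 7) contributes its full rectangle (perimeter 69.00 mm); Taking the union: the regions partially overlap (shared area 62.00 mm²), so the edge portions inside another operand are dropped and the merged outline is re-measured after clipping — boundary = 102.50 mm; the r=5.5 sphere at (6.5, 9.5) contributes a regular 6-gon of circumradius √(5.5²−1.04²) = 5.401 (perimeter = 2·6·5.401·sin(180°/6) = 32.40 mm); Subtracting the remaining from the first: starting from the result so far, the r=5.5 sphere at (6.5, 9.5) partially overlaps it — only the 53.42 mm² overlap (of its 75.78 mm²) is removed, clipping the outline — boundary = 111.35 mm. So its perimeter = 111.35 mm. Layer 38 (z = 10.64): the cone contributes a regular 6-gon of circumradius 3.941 (interpolated between r1=6 and r2=3 at t=0.686) (perimeter = 2·6·3.941·sin(180°/6) = 23.64 mm); the cube at (4.5, -2) is not intersected at this z (z outside [11, 33]); the cone at (1, -1.5) does not reach this height (z outside [13, 27.5]); the cube at (5.5, 7) is absent (z outside [11, 26.5]); Taking the union: only the cone is present, so the union is just that shape — boundary = 23.64 mm; the sphere at (6.5, 9.5) is not intersected at this z (|z−center|=7.360 > r=5.5); Subtracting the remaining from the first: none of the subtracted shapes is present at this height, so the result so far is unchanged — boundary = 23.64 mm. So its perimeter = 23.64 mm. Layer 68 is larger (111.35 vs 23.64 mm).

layer 68 (z = 19.04 mm)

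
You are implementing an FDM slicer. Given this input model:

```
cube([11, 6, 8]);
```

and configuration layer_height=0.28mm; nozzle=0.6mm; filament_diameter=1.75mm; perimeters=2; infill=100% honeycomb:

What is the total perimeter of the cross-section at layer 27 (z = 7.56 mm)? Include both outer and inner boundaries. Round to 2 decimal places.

At z = 7.56 mm: the 11×6 cube contributes its full rectangle (perimeter 34.00 mm). Overall, the cross-section is a single solid region. Total boundary length (outer) = 34.00 mm.

34.00 mm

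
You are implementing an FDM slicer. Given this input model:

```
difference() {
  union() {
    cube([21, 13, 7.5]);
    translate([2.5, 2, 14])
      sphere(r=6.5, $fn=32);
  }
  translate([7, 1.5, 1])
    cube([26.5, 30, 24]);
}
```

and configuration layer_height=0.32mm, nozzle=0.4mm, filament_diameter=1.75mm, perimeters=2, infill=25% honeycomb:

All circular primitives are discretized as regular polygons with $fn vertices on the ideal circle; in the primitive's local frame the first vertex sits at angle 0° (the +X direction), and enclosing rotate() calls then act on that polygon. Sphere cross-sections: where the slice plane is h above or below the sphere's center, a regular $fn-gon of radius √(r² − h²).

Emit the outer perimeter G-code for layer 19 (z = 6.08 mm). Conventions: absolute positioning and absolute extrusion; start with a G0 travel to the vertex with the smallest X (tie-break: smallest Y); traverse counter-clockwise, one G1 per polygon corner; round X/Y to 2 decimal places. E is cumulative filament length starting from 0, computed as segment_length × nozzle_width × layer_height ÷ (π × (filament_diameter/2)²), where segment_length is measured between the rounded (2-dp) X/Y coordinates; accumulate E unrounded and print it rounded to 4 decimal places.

G0 X0.00 Y0.00 Z6.08
G1 X21.00 Y0.00 E1.1175
G1 X21.00 Y1.50 E1.1974
G1 X7.00 Y1.50 E1.9424
G1 X7.00 Y13.00 E2.5544
G1 X0.00 Y13.00 E2.9269
G1 X0.00 Y0.00 E3.6187

At z = 6.08 mm: the cube (footprint 21×13) is included at this height; the sphere at (2.5, 2) does not reach this height (|z−center|=7.920 > r=6.5); Taking the union: only the 21×13 cube is present, so the union is just that shape — 1 connected region; the 26.5×30 cube at (7, 1.5) contributes its full rectangle; After the difference (first − rest): starting from the result so far, the 26.5×30 cube at (7, 1.5) partially overlaps it — only the 161.00 mm² overlap (of its 795.00 mm²) is removed, clipping the outline — 1 connected region. The outline is a single polygon with 6 vertices. Extrusion per mm of travel: 0.4 × 0.32 / (π × 0.875²) = 0.053216. Accumulating E over each segment gives final E = 3.6187.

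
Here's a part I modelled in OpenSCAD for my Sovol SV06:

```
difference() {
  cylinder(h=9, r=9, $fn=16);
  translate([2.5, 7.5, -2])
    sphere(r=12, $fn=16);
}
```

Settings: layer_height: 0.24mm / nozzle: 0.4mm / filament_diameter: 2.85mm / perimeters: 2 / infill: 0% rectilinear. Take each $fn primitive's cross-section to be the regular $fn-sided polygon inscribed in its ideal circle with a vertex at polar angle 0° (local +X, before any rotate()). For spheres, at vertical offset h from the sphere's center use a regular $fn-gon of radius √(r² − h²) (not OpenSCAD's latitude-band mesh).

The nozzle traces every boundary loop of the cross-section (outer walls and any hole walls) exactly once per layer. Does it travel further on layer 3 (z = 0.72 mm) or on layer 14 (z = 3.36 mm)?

Layer 3 (z = 0.72): the r=9 cylinder gives a regular 16-gon of circumradius 9 (constant along its height) (perimeter = 2·16·9.000·sin(180°/16) = 56.19 mm); the sphere at (2.5, 7.5): section is a regular 16-gon, circumradius = √(r²−h²) = √(12²−2.72²) = 11.688 (perimeter = 2·16·11.688·sin(180°/16) = 72.96 mm); After the difference (first − rest): starting from the r=9 cylinder, the r=12 sphere at (2.5, 7.5) partially overlaps it — only the 165.96 mm² overlap (of its 418.20 mm²) is removed, clipping the outline — boundary = 49.55 mm. So its perimeter = 49.55 mm. Layer 14 (z = 3.36): the r=9 cylinder contributes a regular 16-gon of circumradius 9 (perimeter = 2·16·9.000·sin(180°/16) = 56.19 mm); the sphere at (2.5, 7.5): section is a regular 16-gon, circumradius = √(r²−h²) = √(12²−5.36²) = 10.736 (perimeter = 2·16·10.736·sin(180°/16) = 67.03 mm); Taking the first minus the rest: starting from the r=9 cylinder, the r=12 sphere at (2.5, 7.5) partially overlaps it — only the 146.84 mm² overlap (of its 352.90 mm²) is removed, clipping the outline — boundary = 52.37 mm. So its perimeter = 52.37 mm. Layer 14 is larger (52.37 vs 49.55 mm).

layer 14 (z = 3.36 mm)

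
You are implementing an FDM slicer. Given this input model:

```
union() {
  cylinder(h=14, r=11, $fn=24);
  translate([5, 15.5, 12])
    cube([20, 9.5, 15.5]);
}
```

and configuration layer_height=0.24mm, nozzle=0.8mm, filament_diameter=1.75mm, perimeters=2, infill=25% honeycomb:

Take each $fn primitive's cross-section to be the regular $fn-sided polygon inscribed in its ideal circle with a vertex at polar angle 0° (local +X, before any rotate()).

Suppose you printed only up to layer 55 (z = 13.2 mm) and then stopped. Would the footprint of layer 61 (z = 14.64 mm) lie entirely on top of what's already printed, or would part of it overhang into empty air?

entirely on top

Compare the two slices. At z = 13.2: the cylinder: section is a regular 24-gon, circumradius r=11 (area = (24/2)·11.000²·sin(360°/24) = 375.81 mm²); the cube at (5, 15.5) is present — its section is the full 20×9.5 rectangle (area 190.00 mm²); Combining (union): the 2 present regions are separate (no shared area or edge), so areas and boundary lengths simply add and each stays a separate island — area = 565.81 mm². At z = 14.64: the cylinder is not intersected at this z (z outside [0, 14]); the 20×9.5 cube at (5, 15.5) contributes its full rectangle (area 190.00 mm²); Taking the union: only the 20×9.5 cube at (5, 15.5) is present, so the union is just that shape — area = 190.00 mm². Checking containment: the cross-section at z = 14.64 is a subset of the cross-section at z = 13.2.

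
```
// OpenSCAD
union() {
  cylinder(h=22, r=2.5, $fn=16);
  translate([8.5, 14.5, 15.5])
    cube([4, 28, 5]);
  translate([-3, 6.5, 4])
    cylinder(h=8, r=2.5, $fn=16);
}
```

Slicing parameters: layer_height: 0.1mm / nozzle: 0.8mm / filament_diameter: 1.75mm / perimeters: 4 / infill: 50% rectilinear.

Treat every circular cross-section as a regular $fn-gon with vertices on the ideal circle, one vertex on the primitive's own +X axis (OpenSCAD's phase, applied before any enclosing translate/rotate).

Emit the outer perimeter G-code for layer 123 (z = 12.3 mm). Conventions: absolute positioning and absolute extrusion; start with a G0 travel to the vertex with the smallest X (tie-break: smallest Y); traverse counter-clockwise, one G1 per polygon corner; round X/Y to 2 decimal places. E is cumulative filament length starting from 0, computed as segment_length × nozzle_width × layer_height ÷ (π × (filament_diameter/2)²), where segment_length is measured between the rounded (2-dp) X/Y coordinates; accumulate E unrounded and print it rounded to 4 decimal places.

At z = 12.3 mm: the cylinder: section is a regular 16-gon, circumradius r=2.5; the cube at (8.5, 14.5) is not intersected at this z (z outside [15.5, 20.5]); the cylinder at (-3, 6.5) is absent (z outside [4, 12]); Taking the union: only the r=2.5 cylinder is present, so the union is just that shape — 1 connected region. The outline is a single polygon with 16 vertices. Extrusion per mm of travel: 0.8 × 0.1 / (π × 0.875²) = 0.033260. Accumulating E over each segment gives final E = 0.5194.

G0 X-2.50 Y0.00 Z12.30
G1 X-2.31 Y-0.96 E0.0325
G1 X-1.77 Y-1.77 E0.0649
G1 X-0.96 Y-2.31 E0.0973
G1 X0.00 Y-2.50 E0.1299
G1 X0.96 Y-2.31 E0.1624
G1 X1.77 Y-1.77 E0.1948
G1 X2.31 Y-0.96 E0.2272
G1 X2.50 Y0.00 E0.2597
G1 X2.31 Y0.96 E0.2923
G1 X1.77 Y1.77 E0.3246
G1 X0.96 Y2.31 E0.3570
G1 X0.00 Y2.50 E0.3896
G1 X-0.96 Y2.31 E0.4221
G1 X-1.77 Y1.77 E0.4545
G1 X-2.31 Y0.96 E0.4869
G1 X-2.50 Y0.00 E0.5194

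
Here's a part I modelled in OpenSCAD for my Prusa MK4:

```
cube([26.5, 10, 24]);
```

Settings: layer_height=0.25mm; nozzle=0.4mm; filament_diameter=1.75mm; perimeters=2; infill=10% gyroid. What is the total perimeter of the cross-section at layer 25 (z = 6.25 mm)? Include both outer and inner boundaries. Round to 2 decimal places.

73.00 mm

At z = 6.25 mm: the 26.5×10 cube contributes its full rectangle (perimeter 73.00 mm). Overall, the cross-section is a single solid region. Total boundary length (outer) = 73.00 mm.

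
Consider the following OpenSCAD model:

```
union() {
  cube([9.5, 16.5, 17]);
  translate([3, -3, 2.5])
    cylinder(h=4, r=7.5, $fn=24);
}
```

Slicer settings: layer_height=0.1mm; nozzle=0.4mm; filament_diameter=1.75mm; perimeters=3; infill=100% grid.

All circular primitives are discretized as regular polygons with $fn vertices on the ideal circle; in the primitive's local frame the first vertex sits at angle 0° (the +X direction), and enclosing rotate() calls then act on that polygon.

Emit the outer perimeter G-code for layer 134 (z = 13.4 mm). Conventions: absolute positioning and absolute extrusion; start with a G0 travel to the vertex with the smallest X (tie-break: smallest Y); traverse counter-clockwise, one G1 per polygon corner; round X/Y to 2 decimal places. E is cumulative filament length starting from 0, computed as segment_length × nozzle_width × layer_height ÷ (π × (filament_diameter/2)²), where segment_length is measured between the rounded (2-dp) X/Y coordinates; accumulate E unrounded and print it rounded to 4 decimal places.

G0 X0.00 Y0.00 Z13.40
G1 X9.50 Y0.00 E0.1580
G1 X9.50 Y16.50 E0.4324
G1 X0.00 Y16.50 E0.5904
G1 X0.00 Y0.00 E0.8648

At z = 13.4 mm: the cube (footprint 9.5×16.5) is included at this height; the cylinder at (3, -3) does not reach this height (z outside [2.5, 6.5]); Taking the union: only the 9.5×16.5 cube is present, so the union is just that shape — 1 connected region. The outline is a single polygon with 4 vertices. Extrusion per mm of travel: 0.4 × 0.1 / (π × 0.875²) = 0.016630. Accumulating E over each segment gives final E = 0.8648.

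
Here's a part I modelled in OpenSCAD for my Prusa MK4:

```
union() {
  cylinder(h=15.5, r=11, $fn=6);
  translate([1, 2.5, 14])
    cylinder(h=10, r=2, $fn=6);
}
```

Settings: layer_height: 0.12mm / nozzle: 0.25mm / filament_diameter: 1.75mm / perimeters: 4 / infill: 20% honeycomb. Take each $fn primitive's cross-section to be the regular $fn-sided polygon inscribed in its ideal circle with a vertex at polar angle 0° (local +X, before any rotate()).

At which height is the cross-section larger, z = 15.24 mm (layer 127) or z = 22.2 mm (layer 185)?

layer 127 (z = 15.24 mm)

Layer 127 (z = 15.24): the r=11 cylinder contributes a regular 6-gon of circumradius 11 (area = (6/2)·11.000²·sin(360°/6) = 314.37 mm²); the r=2 cylinder at (1, 2.5) contributes a regular 6-gon of circumradius 2 (area = (6/2)·2.000²·sin(360°/6) = 10.39 mm²); Combining (union): the r=2 cylinder at (1, 2.5) lies entirely inside the r=11 cylinder, so the union is just the r=11 cylinder — area = 314.37 mm². So its area = 314.37 mm². Layer 185 (z = 22.2): the cylinder is not intersected at this z (z outside [0, 15.5]); the r=2 cylinder at (1, 2.5) gives a regular 6-gon of circumradius 2 (constant along its height) (area = (6/2)·2.000²·sin(360°/6) = 10.39 mm²); Merging all regions: only the r=2 cylinder at (1, 2.5) is present, so the union is just that shape — area = 10.39 mm². So its area = 10.39 mm². Layer 127 is larger (314.37 vs 10.39 mm²).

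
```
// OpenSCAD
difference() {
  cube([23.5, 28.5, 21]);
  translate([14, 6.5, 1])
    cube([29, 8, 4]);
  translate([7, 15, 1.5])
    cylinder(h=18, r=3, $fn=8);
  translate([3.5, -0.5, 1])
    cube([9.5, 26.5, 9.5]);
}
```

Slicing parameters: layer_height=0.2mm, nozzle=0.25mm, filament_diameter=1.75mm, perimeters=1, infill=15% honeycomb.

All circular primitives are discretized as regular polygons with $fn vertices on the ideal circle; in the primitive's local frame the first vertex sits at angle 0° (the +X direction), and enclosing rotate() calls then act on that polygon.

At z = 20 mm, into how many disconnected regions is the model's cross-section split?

At z = 20 mm: the cube is present — its section is the full 23.5×28.5 rectangle; the cube at (14, 6.5) is absent (z outside [1, 5]); the cylinder at (7, 15) is not intersected at this z (z outside [1.5, 19.5]); the cube at (3.5, -0.5) is not intersected at this z (z outside [1, 10.5]); Subtracting the remaining from the first: none of the subtracted shapes is present at this height, so the 23.5×28.5 cube is unchanged — 1 connected region. The result has 1 disconnected region.

1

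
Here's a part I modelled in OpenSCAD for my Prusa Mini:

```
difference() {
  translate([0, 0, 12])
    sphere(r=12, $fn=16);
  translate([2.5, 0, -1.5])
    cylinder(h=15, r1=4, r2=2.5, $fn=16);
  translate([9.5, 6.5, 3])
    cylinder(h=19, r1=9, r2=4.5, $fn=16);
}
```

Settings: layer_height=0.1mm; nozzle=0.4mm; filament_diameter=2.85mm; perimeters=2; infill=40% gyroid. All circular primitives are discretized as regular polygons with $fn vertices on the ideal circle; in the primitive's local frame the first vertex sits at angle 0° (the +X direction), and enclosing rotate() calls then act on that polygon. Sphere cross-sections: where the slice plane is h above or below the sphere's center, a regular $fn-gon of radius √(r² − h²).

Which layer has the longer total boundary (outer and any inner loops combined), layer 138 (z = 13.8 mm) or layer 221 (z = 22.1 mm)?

Layer 138 (z = 13.8): the r=12 sphere slices to a regular 16-gon of circumradius 11.864 (√(r²−h²) with h=1.8 from center) (perimeter = 2·16·11.864·sin(180°/16) = 74.07 mm); the cone at (2.5, 0) is not intersected at this z (z outside [-1.5, 13.5]); the cone at (9.5, 6.5) (r1=9→r2=4.5) has section circumradius 6.442 here — a regular 16-gon (perimeter = 2·16·6.442·sin(180°/16) = 40.22 mm); Subtracting the remaining from the first: starting from the r=12 sphere, the cone at (9.5, 6.5) partially overlaps it — only the 58.50 mm² overlap (of its 127.05 mm²) is removed, clipping the outline — boundary = 78.07 mm. So its perimeter = 78.07 mm. Layer 221 (z = 22.1): the r=12 sphere slices to a regular 16-gon of circumradius 6.480 (√(r²−h²) with h=10.1 from center) (perimeter = 2·16·6.480·sin(180°/16) = 40.45 mm); the cone at (2.5, 0) is not intersected at this z (z outside [-1.5, 13.5]); the cone at (9.5, 6.5) does not reach this height (z outside [3, 22]); After the difference (first − rest): none of the subtracted shapes is present at this height, so the r=12 sphere is unchanged — boundary = 40.45 mm. So its perimeter = 40.45 mm. Layer 138 is larger (78.07 vs 40.45 mm).

layer 138 (z = 13.8 mm)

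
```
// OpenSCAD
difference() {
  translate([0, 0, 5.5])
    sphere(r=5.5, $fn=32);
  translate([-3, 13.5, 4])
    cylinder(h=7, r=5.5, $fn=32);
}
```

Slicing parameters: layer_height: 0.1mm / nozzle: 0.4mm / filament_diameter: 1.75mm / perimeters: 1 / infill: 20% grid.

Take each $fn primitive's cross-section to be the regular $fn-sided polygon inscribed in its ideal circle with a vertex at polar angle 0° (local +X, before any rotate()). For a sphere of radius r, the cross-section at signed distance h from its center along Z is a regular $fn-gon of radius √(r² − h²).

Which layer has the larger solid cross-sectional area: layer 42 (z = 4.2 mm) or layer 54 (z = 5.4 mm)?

layer 54 (z = 5.4 mm)

Layer 42 (z = 4.2): the sphere: section is a regular 32-gon, circumradius = √(r²−h²) = √(5.5²−1.3²) = 5.344 (area = (32/2)·5.344²·sin(360°/32) = 89.15 mm²); the r=5.5 cylinder at (-3, 13.5) gives a regular 32-gon of circumradius 5.5 (constant along its height) (area = (32/2)·5.500²·sin(360°/32) = 94.42 mm²); Subtracting the remaining from the first: starting from the r=5.5 sphere (89.15 mm²), the r=5.5 cylinder at (-3, 13.5) misses the remaining region (no effect) — area = 89.15 mm². So its area = 89.15 mm². Layer 54 (z = 5.4): the r=5.5 sphere contributes a regular 32-gon of circumradius √(5.5²−0.1²) = 5.499 (area = (32/2)·5.499²·sin(360°/32) = 94.39 mm²); the cylinder at (-3, 13.5): section is a regular 32-gon, circumradius r=5.5 (area = (32/2)·5.500²·sin(360°/32) = 94.42 mm²); After the difference (first − rest): starting from the r=5.5 sphere (94.39 mm²), the r=5.5 cylinder at (-3, 13.5) misses the remaining region (no effect) — area = 94.39 mm². So its area = 94.39 mm². Layer 54 is larger (94.39 vs 89.15 mm²).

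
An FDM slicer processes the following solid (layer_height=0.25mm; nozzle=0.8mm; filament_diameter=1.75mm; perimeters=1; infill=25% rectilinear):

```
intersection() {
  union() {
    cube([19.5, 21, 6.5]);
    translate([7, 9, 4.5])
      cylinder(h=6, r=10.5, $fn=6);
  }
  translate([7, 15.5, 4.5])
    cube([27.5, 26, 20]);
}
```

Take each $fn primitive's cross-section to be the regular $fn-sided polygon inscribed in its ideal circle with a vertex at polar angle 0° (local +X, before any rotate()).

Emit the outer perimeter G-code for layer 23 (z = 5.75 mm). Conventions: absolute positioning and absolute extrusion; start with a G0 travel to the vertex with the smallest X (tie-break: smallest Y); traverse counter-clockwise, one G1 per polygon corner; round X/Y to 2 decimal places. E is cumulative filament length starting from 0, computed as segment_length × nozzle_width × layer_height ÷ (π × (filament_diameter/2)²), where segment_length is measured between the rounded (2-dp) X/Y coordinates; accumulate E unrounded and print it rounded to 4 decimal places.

At z = 5.75 mm: the cube (footprint 19.5×21) is included at this height; the r=10.5 cylinder at (7, 9) gives a regular 6-gon of circumradius 10.5 (constant along its height); Merging all regions: the regions partially overlap (shared area 264.24 mm²), so overlapping operands fuse into one piece — 1 connected region; the cube at (7, 15.5) is present — its section is the full 27.5×26 rectangle; Taking the intersection: the 27.5×26 cube at (7, 15.5) partially overlaps that combined region; clipping to the common part keeps 68.75 mm² — 1 connected region. The outline is a single polygon with 4 vertices. Extrusion per mm of travel: 0.8 × 0.25 / (π × 0.875²) = 0.083150. Accumulating E over each segment gives final E = 2.9934.

G0 X7.00 Y15.50 Z5.75
G1 X19.50 Y15.50 E1.0394
G1 X19.50 Y21.00 E1.4967
G1 X7.00 Y21.00 E2.5361
G1 X7.00 Y15.50 E2.9934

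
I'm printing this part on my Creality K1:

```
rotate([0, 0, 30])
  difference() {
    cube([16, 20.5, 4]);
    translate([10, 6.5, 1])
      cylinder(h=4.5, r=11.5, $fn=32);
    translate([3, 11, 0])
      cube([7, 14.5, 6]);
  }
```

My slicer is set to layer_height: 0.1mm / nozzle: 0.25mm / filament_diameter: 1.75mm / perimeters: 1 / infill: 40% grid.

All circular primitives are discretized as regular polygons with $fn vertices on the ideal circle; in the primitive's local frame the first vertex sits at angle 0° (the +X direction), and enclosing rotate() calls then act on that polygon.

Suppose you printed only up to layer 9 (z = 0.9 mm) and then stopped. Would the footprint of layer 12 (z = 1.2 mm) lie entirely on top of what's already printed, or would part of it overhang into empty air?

Compare the two slices. At z = 0.9: the 16×20.5 cube contributes its full rectangle (area 328.00 mm²); the cylinder at (10, 6.5) is absent (z outside [1, 5.5]); the cube at (3, 11) is present — its section is the full 7×14.5 rectangle (area 101.50 mm²); After the difference (first − rest): starting from the 16×20.5 cube (328.00 mm²), the 7×14.5 cube at (3, 11) partially overlaps it — only the 66.50 mm² overlap (of its 101.50 mm²) is removed, clipping the outline — area = 261.50 mm²; (whole slice rotated 30° about Z — lengths, areas and connectivity unchanged). At z = 1.2: the 16×20.5 cube contributes its full rectangle (area 328.00 mm²); the r=11.5 cylinder at (10, 6.5) gives a regular 32-gon of circumradius 11.5 (constant along its height) (area = (32/2)·11.500²·sin(360°/32) = 412.81 mm²); the cube at (3, 11) is present — its section is the full 7×14.5 rectangle (area 101.50 mm²); Subtracting the remaining from the first: starting from the 16×20.5 cube (328.00 mm²), the r=11.5 cylinder at (10, 6.5) partially overlaps it — only the 266.92 mm² overlap (of its 412.81 mm²) is removed, clipping the outline; the 7×14.5 cube at (3, 11) partially overlaps it — only the 23.06 mm² overlap (of its 101.50 mm²) is removed, clipping the outline — area = 38.02 mm²; (rotated 30° about Z; rotation is an isometry so areas/perimeters/island counts are preserved). Checking containment: the cross-section at z = 1.2 is a subset of the cross-section at z = 0.9.

entirely on top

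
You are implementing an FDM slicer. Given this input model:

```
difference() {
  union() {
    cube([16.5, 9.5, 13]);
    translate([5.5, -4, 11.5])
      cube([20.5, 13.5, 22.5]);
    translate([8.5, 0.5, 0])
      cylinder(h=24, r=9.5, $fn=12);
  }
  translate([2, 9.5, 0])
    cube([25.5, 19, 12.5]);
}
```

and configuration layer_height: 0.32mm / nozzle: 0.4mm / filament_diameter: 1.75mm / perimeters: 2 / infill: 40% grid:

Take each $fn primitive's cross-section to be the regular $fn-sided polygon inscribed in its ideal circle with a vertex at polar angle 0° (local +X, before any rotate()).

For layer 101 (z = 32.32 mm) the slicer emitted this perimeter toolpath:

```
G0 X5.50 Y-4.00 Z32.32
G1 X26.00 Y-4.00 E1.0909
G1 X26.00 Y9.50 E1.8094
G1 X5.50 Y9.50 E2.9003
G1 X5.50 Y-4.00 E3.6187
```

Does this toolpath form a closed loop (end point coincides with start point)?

Start point (G0): (5.50, -4.00). End point (last G1): the path returns to the start — closed.

yes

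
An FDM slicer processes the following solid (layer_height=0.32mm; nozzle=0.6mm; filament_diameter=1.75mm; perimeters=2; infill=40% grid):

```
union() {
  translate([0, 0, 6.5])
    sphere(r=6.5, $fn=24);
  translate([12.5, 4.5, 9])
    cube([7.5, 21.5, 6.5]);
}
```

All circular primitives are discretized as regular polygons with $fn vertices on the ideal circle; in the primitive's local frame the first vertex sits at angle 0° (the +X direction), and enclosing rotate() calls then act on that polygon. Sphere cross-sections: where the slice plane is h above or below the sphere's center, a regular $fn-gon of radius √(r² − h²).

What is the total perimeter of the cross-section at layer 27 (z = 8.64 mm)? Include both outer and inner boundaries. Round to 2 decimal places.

38.45 mm

At z = 8.64 mm: the sphere: section is a regular 24-gon, circumradius = √(r²−h²) = √(6.5²−2.14²) = 6.138 (perimeter = 2·24·6.138·sin(180°/24) = 38.45 mm); the cube at (12.5, 4.5) is absent (z outside [9, 15.5]); Taking the union: only the r=6.5 sphere is present, so the union is just that shape — boundary = 38.45 mm. Overall, the cross-section is a single solid region. Total boundary length (outer) = 38.45 mm.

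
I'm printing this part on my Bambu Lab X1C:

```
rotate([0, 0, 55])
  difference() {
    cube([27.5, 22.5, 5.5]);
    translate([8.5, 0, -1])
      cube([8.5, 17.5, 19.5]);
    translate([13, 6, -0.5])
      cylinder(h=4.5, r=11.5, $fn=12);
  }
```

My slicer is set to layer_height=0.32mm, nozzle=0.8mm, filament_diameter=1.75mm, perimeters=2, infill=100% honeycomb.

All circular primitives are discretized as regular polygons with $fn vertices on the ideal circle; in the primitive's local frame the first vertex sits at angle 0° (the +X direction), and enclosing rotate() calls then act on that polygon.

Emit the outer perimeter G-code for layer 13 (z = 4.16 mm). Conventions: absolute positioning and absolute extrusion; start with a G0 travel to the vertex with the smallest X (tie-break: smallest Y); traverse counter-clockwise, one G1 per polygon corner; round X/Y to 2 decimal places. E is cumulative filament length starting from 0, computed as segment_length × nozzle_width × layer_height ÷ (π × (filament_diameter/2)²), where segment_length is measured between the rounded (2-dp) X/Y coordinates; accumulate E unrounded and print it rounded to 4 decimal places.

G0 X-18.43 Y12.91 Z4.16
G1 X0.00 Y0.00 E2.3949
G1 X4.88 Y6.96 E3.2996
G1 X-9.46 Y17.00 E5.1628
G1 X-4.58 Y23.96 E6.0675
G1 X9.75 Y13.93 E7.9291
G1 X15.77 Y22.53 E9.0464
G1 X-2.66 Y35.43 E11.4407
G1 X-18.43 Y12.91 E14.3669

At z = 4.16 mm: the cube (footprint 27.5×22.5) is included at this height; the 8.5×17.5 cube at (8.5, 0) contributes its full rectangle; the cylinder at (13, 6) is not intersected at this z (z outside [-0.5, 4]); Subtracting the remaining from the first: starting from the 27.5×22.5 cube, the 8.5×17.5 cube at (8.5, 0) lies inside it touching the edge (removes its full 148.75 mm²) — 1 connected region; (whole slice rotated 55° about Z — lengths, areas and connectivity unchanged). The outline is a single polygon with 8 vertices. Extrusion per mm of travel: 0.8 × 0.32 / (π × 0.875²) = 0.106432. Accumulating E over each segment gives final E = 14.3669.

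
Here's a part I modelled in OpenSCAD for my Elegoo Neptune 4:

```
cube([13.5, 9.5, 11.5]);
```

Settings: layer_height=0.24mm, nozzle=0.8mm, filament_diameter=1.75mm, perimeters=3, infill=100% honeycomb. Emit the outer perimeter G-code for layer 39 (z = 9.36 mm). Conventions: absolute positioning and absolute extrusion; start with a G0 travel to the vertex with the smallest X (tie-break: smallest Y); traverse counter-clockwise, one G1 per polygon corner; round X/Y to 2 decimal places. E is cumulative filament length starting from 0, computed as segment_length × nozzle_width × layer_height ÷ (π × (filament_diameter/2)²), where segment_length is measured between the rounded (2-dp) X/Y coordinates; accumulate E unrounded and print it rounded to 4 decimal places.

G0 X0.00 Y0.00 Z9.36
G1 X13.50 Y0.00 E1.0776
G1 X13.50 Y9.50 E1.8360
G1 X0.00 Y9.50 E2.9136
G1 X0.00 Y0.00 E3.6719

At z = 9.36 mm: the cube is present — its section is the full 13.5×9.5 rectangle. The outline is a single polygon with 4 vertices. Extrusion per mm of travel: 0.8 × 0.24 / (π × 0.875²) = 0.079824. Accumulating E over each segment gives final E = 3.6719.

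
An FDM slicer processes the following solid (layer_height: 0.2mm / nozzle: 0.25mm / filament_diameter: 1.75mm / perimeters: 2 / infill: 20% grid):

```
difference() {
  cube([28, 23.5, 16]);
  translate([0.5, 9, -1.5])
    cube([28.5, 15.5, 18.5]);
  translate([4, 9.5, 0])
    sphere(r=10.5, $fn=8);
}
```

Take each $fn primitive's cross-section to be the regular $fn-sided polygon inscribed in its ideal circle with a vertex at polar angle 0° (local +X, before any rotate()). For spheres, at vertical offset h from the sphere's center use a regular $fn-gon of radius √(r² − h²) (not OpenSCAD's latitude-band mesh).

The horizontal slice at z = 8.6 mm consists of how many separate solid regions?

2

At z = 8.6 mm: the 28×23.5 cube contributes its full rectangle; the cube at (0.5, 9) (footprint 28.5×15.5) is included at this height; the r=10.5 sphere at (4, 9.5) slices to a regular 8-gon of circumradius 6.024 (√(r²−h²) with h=8.6 from center); Subtracting the remaining from the first: starting from the 28×23.5 cube, the 28.5×15.5 cube at (0.5, 9) partially overlaps it — only the 398.75 mm² overlap (of its 441.75 mm²) is removed, clipping the outline; the r=10.5 sphere at (4, 9.5) partially overlaps it — only the 43.97 mm² overlap (of its 102.64 mm²) is removed, clipping the outline — 2 connected regions. The result has 2 disconnected regions.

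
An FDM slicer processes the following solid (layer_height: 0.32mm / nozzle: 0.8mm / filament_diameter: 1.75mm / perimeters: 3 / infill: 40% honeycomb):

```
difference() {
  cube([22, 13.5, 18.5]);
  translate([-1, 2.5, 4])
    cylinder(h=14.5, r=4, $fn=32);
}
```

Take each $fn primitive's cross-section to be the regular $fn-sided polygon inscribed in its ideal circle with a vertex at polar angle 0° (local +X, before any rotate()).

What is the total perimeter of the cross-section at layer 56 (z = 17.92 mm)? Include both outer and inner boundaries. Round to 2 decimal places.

70.52 mm

At z = 17.92 mm: the cube is present — its section is the full 22×13.5 rectangle (perimeter 71.00 mm); the r=4 cylinder at (-1, 2.5) gives a regular 32-gon of circumradius 4 (constant along its height) (perimeter = 2·32·4.000·sin(180°/32) = 25.09 mm); After the difference (first − rest): starting from the 22×13.5 cube, the r=4 cylinder at (-1, 2.5) partially overlaps it — only the 15.31 mm² overlap (of its 49.94 mm²) is removed, clipping the outline — boundary = 70.52 mm. Overall, the cross-section is a single solid region. Total boundary length (outer) = 70.52 mm.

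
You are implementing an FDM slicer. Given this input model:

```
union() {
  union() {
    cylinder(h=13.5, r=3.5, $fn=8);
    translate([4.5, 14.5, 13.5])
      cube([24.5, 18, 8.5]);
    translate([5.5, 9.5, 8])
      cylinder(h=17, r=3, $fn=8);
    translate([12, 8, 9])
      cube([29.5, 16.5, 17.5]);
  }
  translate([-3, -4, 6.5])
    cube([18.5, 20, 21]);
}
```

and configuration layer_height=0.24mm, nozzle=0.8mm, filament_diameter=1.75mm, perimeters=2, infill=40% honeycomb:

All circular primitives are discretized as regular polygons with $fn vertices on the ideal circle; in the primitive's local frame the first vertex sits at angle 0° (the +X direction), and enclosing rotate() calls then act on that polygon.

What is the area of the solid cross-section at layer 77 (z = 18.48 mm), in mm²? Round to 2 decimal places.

At z = 18.48 mm: the cylinder is not intersected at this z (z outside [0, 13.5]); the cube at (4.5, 14.5) is present — its section is the full 24.5×18 rectangle (area 441.00 mm²); the cylinder at (5.5, 9.5): section is a regular 8-gon, circumradius r=3 (area = (8/2)·3.000²·sin(360°/8) = 25.46 mm²); the 29.5×16.5 cube at (12, 8) contributes its full rectangle (area 486.75 mm²); Taking the union: the regions partially overlap — summed areas 953.21 mm² minus the doubly-counted overlap 170.00 mm² gives 783.21 mm² — area = 783.21 mm²; the 18.5×20 cube at (-3, -4) contributes its full rectangle (area 370.00 mm²); Merging all regions: the regions partially overlap — summed areas 1153.21 mm² minus the doubly-counted overlap 64.71 mm² gives 1088.50 mm² — area = 1088.50 mm². Overall, the cross-section is a single solid region. Net area = 1088.50 mm².

1088.50 mm²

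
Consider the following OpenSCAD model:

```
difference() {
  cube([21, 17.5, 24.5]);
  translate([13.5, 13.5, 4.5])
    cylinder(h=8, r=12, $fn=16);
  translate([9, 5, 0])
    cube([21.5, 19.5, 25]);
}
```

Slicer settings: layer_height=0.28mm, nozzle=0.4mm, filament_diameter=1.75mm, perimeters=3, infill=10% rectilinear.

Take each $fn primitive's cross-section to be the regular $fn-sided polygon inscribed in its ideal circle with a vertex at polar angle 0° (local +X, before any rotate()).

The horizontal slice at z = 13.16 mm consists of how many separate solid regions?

At z = 13.16 mm: the cube (footprint 21×17.5) is included at this height; the cylinder at (13.5, 13.5) is absent (z outside [4.5, 12.5]); the cube at (9, 5) is present — its section is the full 21.5×19.5 rectangle; Subtracting the remaining from the first: starting from the 21×17.5 cube, the 21.5×19.5 cube at (9, 5) partially overlaps it — only the 150.00 mm² overlap (of its 419.25 mm²) is removed, clipping the outline — 1 connected region. The result has 1 disconnected region.

1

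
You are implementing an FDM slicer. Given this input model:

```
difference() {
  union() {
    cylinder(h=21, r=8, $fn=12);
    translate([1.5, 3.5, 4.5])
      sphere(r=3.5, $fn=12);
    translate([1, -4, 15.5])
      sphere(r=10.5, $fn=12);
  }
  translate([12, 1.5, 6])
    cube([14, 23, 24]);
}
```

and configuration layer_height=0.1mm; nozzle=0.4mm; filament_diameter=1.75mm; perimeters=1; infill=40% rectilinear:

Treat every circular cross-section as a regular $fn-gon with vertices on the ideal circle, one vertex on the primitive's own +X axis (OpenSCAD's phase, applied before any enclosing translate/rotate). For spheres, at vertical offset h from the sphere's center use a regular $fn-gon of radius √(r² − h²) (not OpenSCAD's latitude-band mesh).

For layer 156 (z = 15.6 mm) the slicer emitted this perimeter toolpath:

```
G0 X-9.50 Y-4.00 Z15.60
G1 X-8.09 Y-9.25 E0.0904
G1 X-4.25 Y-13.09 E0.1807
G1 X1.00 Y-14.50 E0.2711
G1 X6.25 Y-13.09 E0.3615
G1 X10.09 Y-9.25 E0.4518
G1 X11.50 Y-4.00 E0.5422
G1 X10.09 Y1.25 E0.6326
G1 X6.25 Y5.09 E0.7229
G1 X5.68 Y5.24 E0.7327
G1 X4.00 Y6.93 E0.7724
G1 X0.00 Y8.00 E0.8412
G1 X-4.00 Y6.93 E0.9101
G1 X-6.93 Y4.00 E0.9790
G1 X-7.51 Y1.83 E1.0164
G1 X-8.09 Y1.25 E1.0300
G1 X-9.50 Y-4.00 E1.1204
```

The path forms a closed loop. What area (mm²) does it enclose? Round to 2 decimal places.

Apply the shoelace formula to the sequence of (X, Y) vertices; enclosed area = 349.09 mm².

349.09 mm²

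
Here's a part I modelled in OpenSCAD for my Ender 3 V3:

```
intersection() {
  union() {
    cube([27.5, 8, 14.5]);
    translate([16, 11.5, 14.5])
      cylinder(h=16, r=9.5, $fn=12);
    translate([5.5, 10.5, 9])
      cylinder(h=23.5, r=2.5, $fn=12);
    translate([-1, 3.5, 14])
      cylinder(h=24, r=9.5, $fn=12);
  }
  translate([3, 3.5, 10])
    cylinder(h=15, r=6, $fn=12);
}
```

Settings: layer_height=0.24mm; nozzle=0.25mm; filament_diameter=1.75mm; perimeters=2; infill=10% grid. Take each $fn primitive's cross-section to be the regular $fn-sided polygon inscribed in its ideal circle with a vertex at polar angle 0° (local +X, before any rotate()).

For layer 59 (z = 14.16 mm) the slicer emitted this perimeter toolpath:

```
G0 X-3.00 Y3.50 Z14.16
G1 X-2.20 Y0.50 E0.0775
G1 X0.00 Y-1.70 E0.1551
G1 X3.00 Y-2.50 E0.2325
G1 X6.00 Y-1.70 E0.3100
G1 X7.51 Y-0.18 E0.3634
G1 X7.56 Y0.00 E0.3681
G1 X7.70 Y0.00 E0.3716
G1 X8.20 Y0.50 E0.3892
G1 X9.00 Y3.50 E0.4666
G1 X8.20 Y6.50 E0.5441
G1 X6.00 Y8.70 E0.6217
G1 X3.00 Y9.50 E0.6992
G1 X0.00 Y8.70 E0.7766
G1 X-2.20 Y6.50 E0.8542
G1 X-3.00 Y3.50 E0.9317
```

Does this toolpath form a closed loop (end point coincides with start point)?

yes

Start point (G0): (-3.00, 3.50). End point (last G1): the path returns to the start — closed.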